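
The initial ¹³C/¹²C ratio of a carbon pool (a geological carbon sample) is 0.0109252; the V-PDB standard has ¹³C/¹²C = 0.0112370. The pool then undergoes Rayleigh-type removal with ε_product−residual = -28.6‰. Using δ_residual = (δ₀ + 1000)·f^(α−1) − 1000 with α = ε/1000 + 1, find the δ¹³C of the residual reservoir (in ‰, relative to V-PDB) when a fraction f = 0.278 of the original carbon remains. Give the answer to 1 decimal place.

8.5‰

δ₀ = (0.0109252/0.0112370 − 1)×1000 = (0.972252 − 1)×1000 = -27.748‰
α − 1 = ε/1000 = -0.0286
f^(α−1) = 0.278^(-0.0286) = 1.037290
δ_res = (-27.748 + 1000) × 1.037290 − 1000 = 1008.508 − 1000 = 8.51‰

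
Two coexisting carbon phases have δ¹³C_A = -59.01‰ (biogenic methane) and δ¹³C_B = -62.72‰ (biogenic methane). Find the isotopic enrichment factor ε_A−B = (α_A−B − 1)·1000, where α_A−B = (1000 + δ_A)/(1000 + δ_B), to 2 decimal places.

3.96‰

α_A−B = (1000 + -59.01) / (1000 + -62.72) = 940.99 / 937.28 = 1.003958
ε_A−B = (1.003958 − 1) × 1000 = 3.958‰
(The approximation ε ≈ δ_A − δ_B would give 3.71‰.)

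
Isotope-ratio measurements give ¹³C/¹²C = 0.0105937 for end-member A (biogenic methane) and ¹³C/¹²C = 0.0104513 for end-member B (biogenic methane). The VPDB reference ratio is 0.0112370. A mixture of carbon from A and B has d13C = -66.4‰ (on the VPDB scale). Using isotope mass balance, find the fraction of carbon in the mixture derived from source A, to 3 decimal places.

δ_A = (0.0105937/0.0112370 − 1)×1000 = (0.942752 − 1)×1000 = -57.248‰
δ_B = (0.0104513/0.0112370 − 1)×1000 = (0.930079 − 1)×1000 = -69.921‰
f_A = (δ_mix − δ_B)/(δ_A − δ_B) = (-66.4 − (-69.921))/(-57.248 − (-69.921))
f_A = 3.521 / 12.672 = 0.2778

0.278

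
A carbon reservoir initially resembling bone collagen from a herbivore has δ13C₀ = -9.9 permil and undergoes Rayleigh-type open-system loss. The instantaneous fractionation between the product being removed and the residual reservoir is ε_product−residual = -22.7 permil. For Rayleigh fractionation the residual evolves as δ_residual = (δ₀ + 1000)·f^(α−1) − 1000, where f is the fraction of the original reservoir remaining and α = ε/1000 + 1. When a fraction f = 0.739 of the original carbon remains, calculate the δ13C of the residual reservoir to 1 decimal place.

Rayleigh residual: δ_res = (δ₀ + 1000)·f^(α−1) − 1000
α = ε/1000 + 1 = 0.97730, so α − 1 = -0.02270
f^(α−1) = 0.739^(-0.02270) = 1.006889
δ_res = (-9.9 + 1000) × 1.006889 − 1000 = 996.921 − 1000 = -3.08 permil

-3.1 permil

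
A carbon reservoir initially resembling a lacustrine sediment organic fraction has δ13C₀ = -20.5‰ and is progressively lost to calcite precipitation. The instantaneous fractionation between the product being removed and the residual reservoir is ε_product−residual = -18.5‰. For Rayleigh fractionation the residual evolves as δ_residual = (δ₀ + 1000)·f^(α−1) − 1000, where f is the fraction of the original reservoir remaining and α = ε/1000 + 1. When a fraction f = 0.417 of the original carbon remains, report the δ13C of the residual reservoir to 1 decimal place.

Rayleigh residual: δ_res = (δ₀ + 1000)·f^(α−1) − 1000
α = ε/1000 + 1 = 0.98150, so α − 1 = -0.01850
f^(α−1) = 0.417^(-0.01850) = 1.016313
δ_res = (-20.5 + 1000) × 1.016313 − 1000 = 995.479 − 1000 = -4.52‰

-4.5‰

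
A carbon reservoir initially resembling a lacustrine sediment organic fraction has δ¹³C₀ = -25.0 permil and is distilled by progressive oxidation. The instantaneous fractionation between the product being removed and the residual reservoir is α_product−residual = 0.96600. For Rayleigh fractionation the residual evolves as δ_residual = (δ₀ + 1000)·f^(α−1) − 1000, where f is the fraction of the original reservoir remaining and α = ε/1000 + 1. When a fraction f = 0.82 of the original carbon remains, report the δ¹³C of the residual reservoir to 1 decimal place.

-18.4 permil

Rayleigh residual: δ_res = (δ₀ + 1000)·f^(α−1) − 1000
α − 1 = -0.03400
f^(α−1) = 0.82^(-0.03400) = 1.006770
δ_res = (-25.0 + 1000) × 1.006770 − 1000 = 981.601 − 1000 = -18.40 permil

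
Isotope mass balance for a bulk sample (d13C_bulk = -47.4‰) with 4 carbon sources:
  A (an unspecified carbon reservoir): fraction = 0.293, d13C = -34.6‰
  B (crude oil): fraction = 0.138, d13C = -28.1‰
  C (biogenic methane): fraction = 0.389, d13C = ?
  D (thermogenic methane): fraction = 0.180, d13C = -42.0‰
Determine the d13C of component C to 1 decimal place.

Isotope mass balance: δ_bulk = Σ fᵢ·δᵢ.
-47.4 = 0.293×(-34.6) + 0.138×(-28.1) + 0.389×δ_C + 0.180×(-42.0)
0.389·δ_C = -47.4 − (-21.576) = -25.824
δ_C = -25.824 / 0.389 = -66.39‰

-66.4‰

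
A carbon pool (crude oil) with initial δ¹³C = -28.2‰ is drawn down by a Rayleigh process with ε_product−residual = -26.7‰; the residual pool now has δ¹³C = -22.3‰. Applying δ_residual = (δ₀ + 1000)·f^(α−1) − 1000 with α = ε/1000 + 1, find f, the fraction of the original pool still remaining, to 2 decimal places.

0.80

α − 1 = ε/1000 = -0.0267
(δ_res + 1000)/(δ₀ + 1000) = (-22.3 + 1000)/(-28.2 + 1000) = 977.7/971.8 = 1.006071
f = 1.006071^(1/-0.0267) = exp(ln(1.006071)/-0.0267) = exp(0.00605/-0.0267)
f = exp(-0.2267) = 0.7972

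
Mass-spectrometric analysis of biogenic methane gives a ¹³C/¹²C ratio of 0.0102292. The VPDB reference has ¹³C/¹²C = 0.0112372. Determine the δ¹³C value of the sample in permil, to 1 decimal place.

-89.7 permil

δ¹³C = (R_sample / R_standard − 1) × 1000
R_sample / R_standard = 0.0102292 / 0.0112372 = 0.910298
δ¹³C = (0.910298 − 1) × 1000 = -89.70 permil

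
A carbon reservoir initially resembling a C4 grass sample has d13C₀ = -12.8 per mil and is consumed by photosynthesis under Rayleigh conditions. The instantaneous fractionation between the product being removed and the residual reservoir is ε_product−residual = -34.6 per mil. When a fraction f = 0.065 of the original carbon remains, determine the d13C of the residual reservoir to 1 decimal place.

Rayleigh residual: δ_res = (δ₀ + 1000)·f^(α−1) − 1000
α = ε/1000 + 1 = 0.96540, so α − 1 = -0.03460
f^(α−1) = 0.065^(-0.03460) = 1.099191
δ_res = (-12.8 + 1000) × 1.099191 − 1000 = 1085.121 − 1000 = 85.12 per mil

85.1 per mil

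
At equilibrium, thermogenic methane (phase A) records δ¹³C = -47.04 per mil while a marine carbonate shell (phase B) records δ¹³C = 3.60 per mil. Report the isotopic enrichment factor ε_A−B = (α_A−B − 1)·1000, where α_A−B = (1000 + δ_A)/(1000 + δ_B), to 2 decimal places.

α_A−B = (1000 + -47.04) / (1000 + 3.60) = 952.96 / 1003.60 = 0.949542
ε_A−B = (0.949542 − 1) × 1000 = -50.458 per mil
(The approximation ε ≈ δ_A − δ_B would give -50.64 per mil.)

-50.46 per mil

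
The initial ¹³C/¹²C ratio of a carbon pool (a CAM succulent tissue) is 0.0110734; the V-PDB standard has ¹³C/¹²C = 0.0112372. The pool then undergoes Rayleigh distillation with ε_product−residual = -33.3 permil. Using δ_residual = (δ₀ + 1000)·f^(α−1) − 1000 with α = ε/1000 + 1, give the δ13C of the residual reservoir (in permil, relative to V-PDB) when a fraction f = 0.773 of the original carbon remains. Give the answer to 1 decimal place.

-6.1 permil

δ₀ = (0.0110734/0.0112372 − 1)×1000 = (0.985423 − 1)×1000 = -14.577 permil
α − 1 = ε/1000 = -0.0333
f^(α−1) = 0.773^(-0.0333) = 1.008611
δ_res = (-14.577 + 1000) × 1.008611 − 1000 = 993.909 − 1000 = -6.09 permil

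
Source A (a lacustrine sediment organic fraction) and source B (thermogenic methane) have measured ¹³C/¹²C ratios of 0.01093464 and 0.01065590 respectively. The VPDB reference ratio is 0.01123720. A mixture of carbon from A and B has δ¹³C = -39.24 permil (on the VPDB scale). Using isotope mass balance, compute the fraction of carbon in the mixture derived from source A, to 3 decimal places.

δ_A = (0.01093464/0.01123720 − 1)×1000 = (0.973075 − 1)×1000 = -26.925 permil
δ_B = (0.01065590/0.01123720 − 1)×1000 = (0.948270 − 1)×1000 = -51.730 permil
f_A = (δ_mix − δ_B)/(δ_A − δ_B) = (-39.24 − (-51.730))/(-26.925 − (-51.730))
f_A = 12.490 / 24.805 = 0.5035

0.504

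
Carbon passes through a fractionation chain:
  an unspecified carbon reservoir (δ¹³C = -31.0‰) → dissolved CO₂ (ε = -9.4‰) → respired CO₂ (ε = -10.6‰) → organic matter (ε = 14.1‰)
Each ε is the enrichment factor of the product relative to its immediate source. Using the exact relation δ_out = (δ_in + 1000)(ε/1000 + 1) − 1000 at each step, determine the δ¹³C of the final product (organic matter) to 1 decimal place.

step 1: δ = (-31.00 + 1000)·(-9.4/1000 + 1) − 1000 = -40.11‰
step 2: δ = (-40.11 + 1000)·(-10.6/1000 + 1) − 1000 = -50.28‰
step 3: δ = (-50.28 + 1000)·(14.1/1000 + 1) − 1000 = -36.89‰

-36.9‰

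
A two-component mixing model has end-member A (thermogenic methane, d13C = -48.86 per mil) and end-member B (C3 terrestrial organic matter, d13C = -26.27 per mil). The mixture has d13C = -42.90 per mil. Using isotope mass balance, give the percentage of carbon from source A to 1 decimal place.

73.6%

δ_mix = f_A·δ_A + (1 − f_A)·δ_B  ⇒  f_A = (δ_mix − δ_B)/(δ_A − δ_B)
f_A = (-42.90 − (-26.27)) / (-48.86 − (-26.27))
f_A = -16.63 / -22.59 = 0.7362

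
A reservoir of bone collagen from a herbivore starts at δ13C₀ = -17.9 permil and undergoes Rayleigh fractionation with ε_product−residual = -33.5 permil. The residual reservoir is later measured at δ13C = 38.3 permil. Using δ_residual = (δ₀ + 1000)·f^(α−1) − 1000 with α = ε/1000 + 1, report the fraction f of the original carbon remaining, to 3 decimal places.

α − 1 = ε/1000 = -0.0335
(δ_res + 1000)/(δ₀ + 1000) = (38.3 + 1000)/(-17.9 + 1000) = 1038.3/982.1 = 1.057224
f = 1.057224^(1/-0.0335) = exp(ln(1.057224)/-0.0335) = exp(0.05565/-0.0335)
f = exp(-1.6611) = 0.1899

0.190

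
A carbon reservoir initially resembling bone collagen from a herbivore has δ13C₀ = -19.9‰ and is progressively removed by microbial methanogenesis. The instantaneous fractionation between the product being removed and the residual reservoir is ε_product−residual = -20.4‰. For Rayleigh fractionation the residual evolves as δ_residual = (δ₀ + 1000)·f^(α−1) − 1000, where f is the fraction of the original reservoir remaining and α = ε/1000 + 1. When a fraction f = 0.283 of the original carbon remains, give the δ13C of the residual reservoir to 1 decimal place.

Rayleigh residual: δ_res = (δ₀ + 1000)·f^(α−1) − 1000
α = ε/1000 + 1 = 0.97960, so α − 1 = -0.02040
f^(α−1) = 0.283^(-0.02040) = 1.026086
δ_res = (-19.9 + 1000) × 1.026086 − 1000 = 1005.666 − 1000 = 5.67‰

5.7‰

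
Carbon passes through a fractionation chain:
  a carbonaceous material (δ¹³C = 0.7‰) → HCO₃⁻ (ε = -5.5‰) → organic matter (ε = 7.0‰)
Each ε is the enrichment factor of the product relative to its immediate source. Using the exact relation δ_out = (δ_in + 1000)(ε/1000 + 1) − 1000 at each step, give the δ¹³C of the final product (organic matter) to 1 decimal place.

step 1: δ = (0.70 + 1000)·(-5.5/1000 + 1) − 1000 = -4.80‰
step 2: δ = (-4.80 + 1000)·(7.0/1000 + 1) − 1000 = 2.16‰

2.2‰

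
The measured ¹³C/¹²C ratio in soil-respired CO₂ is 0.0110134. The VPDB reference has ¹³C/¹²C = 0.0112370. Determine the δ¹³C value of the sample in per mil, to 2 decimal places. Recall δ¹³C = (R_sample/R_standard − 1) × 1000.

δ¹³C = (R_sample / R_standard − 1) × 1000
R_sample / R_standard = 0.0110134 / 0.0112370 = 0.980101
δ¹³C = (0.980101 − 1) × 1000 = -19.899 per mil

-19.90 per mil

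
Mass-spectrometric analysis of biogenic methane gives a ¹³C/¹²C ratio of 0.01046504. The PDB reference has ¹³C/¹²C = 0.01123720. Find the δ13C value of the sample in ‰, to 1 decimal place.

-68.7‰

δ13C = (R_sample / R_standard − 1) × 1000
R_sample / R_standard = 0.01046504 / 0.01123720 = 0.931285
δ13C = (0.931285 − 1) × 1000 = -68.71‰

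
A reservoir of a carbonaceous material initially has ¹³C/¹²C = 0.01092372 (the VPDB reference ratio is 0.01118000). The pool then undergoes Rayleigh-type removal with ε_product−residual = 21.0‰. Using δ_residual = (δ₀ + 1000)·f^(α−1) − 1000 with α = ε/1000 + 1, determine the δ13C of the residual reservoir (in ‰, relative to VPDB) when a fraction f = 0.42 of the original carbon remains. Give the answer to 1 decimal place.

-40.6‰

δ₀ = (0.01092372/0.01118000 − 1)×1000 = (0.977077 − 1)×1000 = -22.923‰
α − 1 = ε/1000 = 0.0210
f^(α−1) = 0.42^(0.0210) = 0.981947
δ_res = (-22.923 + 1000) × 0.981947 − 1000 = 959.438 − 1000 = -40.56‰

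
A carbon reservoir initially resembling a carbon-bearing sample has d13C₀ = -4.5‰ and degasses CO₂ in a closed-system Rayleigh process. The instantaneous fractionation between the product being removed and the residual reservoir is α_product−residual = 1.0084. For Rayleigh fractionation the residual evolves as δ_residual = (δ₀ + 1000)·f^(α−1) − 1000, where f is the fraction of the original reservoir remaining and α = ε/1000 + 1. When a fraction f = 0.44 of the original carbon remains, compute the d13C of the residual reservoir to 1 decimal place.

Rayleigh residual: δ_res = (δ₀ + 1000)·f^(α−1) − 1000
α − 1 = 0.00840
f^(α−1) = 0.44^(0.00840) = 0.993127
δ_res = (-4.5 + 1000) × 0.993127 − 1000 = 988.658 − 1000 = -11.34‰

-11.3‰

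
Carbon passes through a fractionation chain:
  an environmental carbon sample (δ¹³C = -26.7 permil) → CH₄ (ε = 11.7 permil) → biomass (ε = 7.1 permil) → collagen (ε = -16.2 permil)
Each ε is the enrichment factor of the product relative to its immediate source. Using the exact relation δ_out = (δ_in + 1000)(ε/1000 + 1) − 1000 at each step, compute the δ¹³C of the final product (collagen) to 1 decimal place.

step 1: δ = (-26.70 + 1000)·(11.7/1000 + 1) − 1000 = -15.31 permil
step 2: δ = (-15.31 + 1000)·(7.1/1000 + 1) − 1000 = -8.32 permil
step 3: δ = (-8.32 + 1000)·(-16.2/1000 + 1) − 1000 = -24.39 permil

-24.4 permil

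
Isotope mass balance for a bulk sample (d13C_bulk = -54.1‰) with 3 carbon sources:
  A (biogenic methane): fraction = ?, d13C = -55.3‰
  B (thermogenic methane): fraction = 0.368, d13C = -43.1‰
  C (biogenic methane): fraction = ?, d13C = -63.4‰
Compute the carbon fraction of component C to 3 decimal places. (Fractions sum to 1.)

0.406

Let f_C and f_A be the unknown fractions; fractions sum to 1 so f_C + f_A = 0.632.
Mass balance: Σ fᵢ·δᵢ = δ_bulk ⇒ f_C·(-63.4) + f_A·(-55.3) = -54.1 − (-15.861) = -38.239
Substitute f_A = 0.632 − f_C:
f_C·(-63.4 − -55.3) = -38.239 − 0.632×(-55.3) = -3.290
f_C = -3.290 / -8.1 = 0.4061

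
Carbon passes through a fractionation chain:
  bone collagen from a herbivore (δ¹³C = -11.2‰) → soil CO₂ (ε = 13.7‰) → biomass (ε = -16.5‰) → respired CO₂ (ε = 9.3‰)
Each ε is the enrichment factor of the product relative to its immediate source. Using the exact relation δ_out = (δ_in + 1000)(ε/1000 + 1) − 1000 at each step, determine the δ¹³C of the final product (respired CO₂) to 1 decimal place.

-5.0‰

step 1: δ = (-11.20 + 1000)·(13.7/1000 + 1) − 1000 = 2.35‰
step 2: δ = (2.35 + 1000)·(-16.5/1000 + 1) − 1000 = -14.19‰
step 3: δ = (-14.19 + 1000)·(9.3/1000 + 1) − 1000 = -5.02‰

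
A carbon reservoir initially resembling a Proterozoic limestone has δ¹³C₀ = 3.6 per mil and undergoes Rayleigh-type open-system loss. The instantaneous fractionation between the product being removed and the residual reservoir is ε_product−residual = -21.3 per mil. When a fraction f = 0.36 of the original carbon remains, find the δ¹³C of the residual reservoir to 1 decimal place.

Rayleigh residual: δ_res = (δ₀ + 1000)·f^(α−1) − 1000
α = ε/1000 + 1 = 0.97870, so α − 1 = -0.02130
f^(α−1) = 0.36^(-0.02130) = 1.022000
δ_res = (3.6 + 1000) × 1.022000 − 1000 = 1025.679 − 1000 = 25.68 per mil

25.7 per mil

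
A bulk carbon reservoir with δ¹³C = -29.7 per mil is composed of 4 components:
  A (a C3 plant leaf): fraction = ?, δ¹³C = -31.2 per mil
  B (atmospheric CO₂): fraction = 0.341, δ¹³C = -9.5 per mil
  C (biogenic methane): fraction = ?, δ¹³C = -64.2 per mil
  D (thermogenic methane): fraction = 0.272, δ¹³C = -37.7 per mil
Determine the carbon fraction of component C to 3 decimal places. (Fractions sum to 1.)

Let f_C and f_A be the unknown fractions; fractions sum to 1 so f_C + f_A = 0.387.
Mass balance: Σ fᵢ·δᵢ = δ_bulk ⇒ f_C·(-64.2) + f_A·(-31.2) = -29.7 − (-13.494) = -16.206
Substitute f_A = 0.387 − f_C:
f_C·(-64.2 − -31.2) = -16.206 − 0.387×(-31.2) = -4.132
f_C = -4.132 / -33.0 = 0.1252

0.125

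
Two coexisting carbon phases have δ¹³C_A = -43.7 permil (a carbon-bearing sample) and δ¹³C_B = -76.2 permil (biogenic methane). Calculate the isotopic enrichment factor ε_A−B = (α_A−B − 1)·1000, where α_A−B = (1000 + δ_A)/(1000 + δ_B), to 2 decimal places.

α_A−B = (1000 + -43.7) / (1000 + -76.2) = 956.3 / 923.8 = 1.035181
ε_A−B = (1.035181 − 1) × 1000 = 35.181 permil
(The approximation ε ≈ δ_A − δ_B would give 32.5 permil.)

35.18 permil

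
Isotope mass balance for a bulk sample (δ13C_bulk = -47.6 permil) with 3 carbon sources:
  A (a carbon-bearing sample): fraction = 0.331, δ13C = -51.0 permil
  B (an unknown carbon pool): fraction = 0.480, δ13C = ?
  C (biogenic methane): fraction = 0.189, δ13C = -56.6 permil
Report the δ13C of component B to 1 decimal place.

-41.7 permil

Isotope mass balance: δ_bulk = Σ fᵢ·δᵢ.
-47.6 = 0.331×(-51.0) + 0.480×δ_B + 0.189×(-56.6)
0.480·δ_B = -47.6 − (-27.578) = -20.022
δ_B = -20.022 / 0.480 = -41.71 permil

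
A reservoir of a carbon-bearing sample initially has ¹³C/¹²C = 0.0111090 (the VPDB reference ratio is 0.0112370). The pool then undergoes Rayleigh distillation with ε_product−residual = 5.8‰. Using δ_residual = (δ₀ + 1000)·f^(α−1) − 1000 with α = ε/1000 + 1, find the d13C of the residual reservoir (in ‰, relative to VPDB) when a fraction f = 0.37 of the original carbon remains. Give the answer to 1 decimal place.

-17.1‰

δ₀ = (0.0111090/0.0112370 − 1)×1000 = (0.988609 − 1)×1000 = -11.391‰
α − 1 = ε/1000 = 0.0058
f^(α−1) = 0.37^(0.0058) = 0.994250
δ_res = (-11.391 + 1000) × 0.994250 − 1000 = 982.924 − 1000 = -17.08‰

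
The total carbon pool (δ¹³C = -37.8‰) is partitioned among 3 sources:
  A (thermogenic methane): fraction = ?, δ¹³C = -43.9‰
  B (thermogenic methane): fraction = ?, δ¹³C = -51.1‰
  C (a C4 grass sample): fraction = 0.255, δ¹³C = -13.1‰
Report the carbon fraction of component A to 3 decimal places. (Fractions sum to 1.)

0.501

Let f_A and f_B be the unknown fractions; fractions sum to 1 so f_A + f_B = 0.745.
Mass balance: Σ fᵢ·δᵢ = δ_bulk ⇒ f_A·(-43.9) + f_B·(-51.1) = -37.8 − (-3.341) = -34.459
Substitute f_B = 0.745 − f_A:
f_A·(-43.9 − -51.1) = -34.459 − 0.745×(-51.1) = 3.610
f_A = 3.610 / 7.2 = 0.5014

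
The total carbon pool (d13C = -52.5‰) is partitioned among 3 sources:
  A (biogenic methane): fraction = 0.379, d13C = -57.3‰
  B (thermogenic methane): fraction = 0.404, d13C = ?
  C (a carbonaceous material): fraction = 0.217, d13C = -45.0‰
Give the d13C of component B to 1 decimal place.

Isotope mass balance: δ_bulk = Σ fᵢ·δᵢ.
-52.5 = 0.379×(-57.3) + 0.404×δ_B + 0.217×(-45.0)
0.404·δ_B = -52.5 − (-31.482) = -21.018
δ_B = -21.018 / 0.404 = -52.03‰

-52.0‰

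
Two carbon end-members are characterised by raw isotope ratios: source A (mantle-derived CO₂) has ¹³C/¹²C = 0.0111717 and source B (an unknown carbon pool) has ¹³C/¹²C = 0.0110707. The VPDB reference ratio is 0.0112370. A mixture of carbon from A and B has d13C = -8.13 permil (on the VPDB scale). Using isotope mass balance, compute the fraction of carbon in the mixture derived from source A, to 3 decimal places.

δ_A = (0.0111717/0.0112370 − 1)×1000 = (0.994189 − 1)×1000 = -5.811 permil
δ_B = (0.0110707/0.0112370 − 1)×1000 = (0.985201 − 1)×1000 = -14.799 permil
f_A = (δ_mix − δ_B)/(δ_A − δ_B) = (-8.13 − (-14.799))/(-5.811 − (-14.799))
f_A = 6.669 / 8.988 = 0.7420

0.742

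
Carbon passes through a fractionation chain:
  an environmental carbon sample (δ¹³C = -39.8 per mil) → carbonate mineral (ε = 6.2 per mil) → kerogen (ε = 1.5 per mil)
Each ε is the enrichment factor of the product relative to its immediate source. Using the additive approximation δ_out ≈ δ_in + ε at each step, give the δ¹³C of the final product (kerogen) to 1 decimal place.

-32.1 per mil

step 1: δ ≈ -39.8 + (6.2) = -33.6 per mil
step 2: δ ≈ -33.6 + (1.5) = -32.1 per mil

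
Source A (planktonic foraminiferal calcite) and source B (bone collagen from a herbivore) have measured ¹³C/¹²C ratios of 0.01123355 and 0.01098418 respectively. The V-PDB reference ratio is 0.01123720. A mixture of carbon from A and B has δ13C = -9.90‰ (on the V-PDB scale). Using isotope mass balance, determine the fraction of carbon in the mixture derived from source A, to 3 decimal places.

δ_A = (0.01123355/0.01123720 − 1)×1000 = (0.999675 − 1)×1000 = -0.325‰
δ_B = (0.01098418/0.01123720 − 1)×1000 = (0.977484 − 1)×1000 = -22.516‰
f_A = (δ_mix − δ_B)/(δ_A − δ_B) = (-9.90 − (-22.516))/(-0.325 − (-22.516))
f_A = 12.616 / 22.191 = 0.5685

0.569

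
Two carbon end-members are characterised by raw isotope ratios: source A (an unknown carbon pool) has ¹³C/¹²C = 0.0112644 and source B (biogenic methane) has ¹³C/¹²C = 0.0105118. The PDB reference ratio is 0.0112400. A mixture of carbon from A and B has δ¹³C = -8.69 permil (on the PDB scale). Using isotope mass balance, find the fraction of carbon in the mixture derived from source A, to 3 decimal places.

0.838

δ_A = (0.0112644/0.0112400 − 1)×1000 = (1.002171 − 1)×1000 = 2.171 permil
δ_B = (0.0105118/0.0112400 − 1)×1000 = (0.935214 − 1)×1000 = -64.786 permil
f_A = (δ_mix − δ_B)/(δ_A − δ_B) = (-8.69 − (-64.786))/(2.171 − (-64.786))
f_A = 56.096 / 66.957 = 0.8378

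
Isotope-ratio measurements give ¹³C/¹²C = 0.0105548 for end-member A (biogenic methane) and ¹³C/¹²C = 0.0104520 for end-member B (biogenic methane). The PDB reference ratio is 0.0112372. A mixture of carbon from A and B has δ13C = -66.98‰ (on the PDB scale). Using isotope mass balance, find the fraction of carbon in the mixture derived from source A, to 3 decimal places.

0.316

δ_A = (0.0105548/0.0112372 − 1)×1000 = (0.939273 − 1)×1000 = -60.727‰
δ_B = (0.0104520/0.0112372 − 1)×1000 = (0.930125 − 1)×1000 = -69.875‰
f_A = (δ_mix − δ_B)/(δ_A − δ_B) = (-66.98 − (-69.875))/(-60.727 − (-69.875))
f_A = 2.895 / 9.148 = 0.3165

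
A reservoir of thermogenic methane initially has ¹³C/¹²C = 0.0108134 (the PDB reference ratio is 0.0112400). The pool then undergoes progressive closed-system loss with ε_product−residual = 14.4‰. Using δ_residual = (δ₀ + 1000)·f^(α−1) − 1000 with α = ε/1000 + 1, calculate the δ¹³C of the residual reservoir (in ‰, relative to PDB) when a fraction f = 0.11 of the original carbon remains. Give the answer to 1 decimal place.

δ₀ = (0.0108134/0.0112400 − 1)×1000 = (0.962046 − 1)×1000 = -37.954‰
α − 1 = ε/1000 = 0.0144
f^(α−1) = 0.11^(0.0144) = 0.968715
δ_res = (-37.954 + 1000) × 0.968715 − 1000 = 931.949 − 1000 = -68.05‰

-68.1‰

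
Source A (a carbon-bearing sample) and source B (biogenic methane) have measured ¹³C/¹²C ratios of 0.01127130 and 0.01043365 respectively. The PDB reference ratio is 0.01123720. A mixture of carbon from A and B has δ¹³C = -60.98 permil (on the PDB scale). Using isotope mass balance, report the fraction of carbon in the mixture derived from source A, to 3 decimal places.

0.141

δ_A = (0.01127130/0.01123720 − 1)×1000 = (1.003035 − 1)×1000 = 3.035 permil
δ_B = (0.01043365/0.01123720 − 1)×1000 = (0.928492 − 1)×1000 = -71.508 permil
f_A = (δ_mix − δ_B)/(δ_A − δ_B) = (-60.98 − (-71.508))/(3.035 − (-71.508))
f_A = 10.528 / 74.543 = 0.1412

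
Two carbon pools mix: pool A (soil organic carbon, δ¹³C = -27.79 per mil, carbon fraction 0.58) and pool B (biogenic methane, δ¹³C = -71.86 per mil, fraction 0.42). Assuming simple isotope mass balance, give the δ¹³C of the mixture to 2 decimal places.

δ_mix = f_A·δ_A + f_B·δ_B
δ_mix = 0.58 × (-27.79) + 0.42 × (-71.86)
δ_mix = -16.118 + -30.181 = -46.299 per mil

-46.30 per mil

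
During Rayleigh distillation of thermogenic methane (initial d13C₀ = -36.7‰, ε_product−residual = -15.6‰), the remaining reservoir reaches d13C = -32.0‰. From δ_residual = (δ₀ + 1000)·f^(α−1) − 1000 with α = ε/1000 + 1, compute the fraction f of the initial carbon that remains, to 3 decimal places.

α − 1 = ε/1000 = -0.0156
(δ_res + 1000)/(δ₀ + 1000) = (-32.0 + 1000)/(-36.7 + 1000) = 968.0/963.3 = 1.004879
f = 1.004879^(1/-0.0156) = exp(ln(1.004879)/-0.0156) = exp(0.00487/-0.0156)
f = exp(-0.3120) = 0.7320

0.732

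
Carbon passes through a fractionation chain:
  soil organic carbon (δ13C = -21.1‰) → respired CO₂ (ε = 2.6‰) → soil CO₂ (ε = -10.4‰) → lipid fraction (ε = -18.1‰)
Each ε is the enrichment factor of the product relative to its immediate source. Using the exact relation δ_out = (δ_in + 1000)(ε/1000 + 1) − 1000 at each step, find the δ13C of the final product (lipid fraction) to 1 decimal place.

step 1: δ = (-21.10 + 1000)·(2.6/1000 + 1) − 1000 = -18.55‰
step 2: δ = (-18.55 + 1000)·(-10.4/1000 + 1) − 1000 = -28.76‰
step 3: δ = (-28.76 + 1000)·(-18.1/1000 + 1) − 1000 = -46.34‰

-46.3‰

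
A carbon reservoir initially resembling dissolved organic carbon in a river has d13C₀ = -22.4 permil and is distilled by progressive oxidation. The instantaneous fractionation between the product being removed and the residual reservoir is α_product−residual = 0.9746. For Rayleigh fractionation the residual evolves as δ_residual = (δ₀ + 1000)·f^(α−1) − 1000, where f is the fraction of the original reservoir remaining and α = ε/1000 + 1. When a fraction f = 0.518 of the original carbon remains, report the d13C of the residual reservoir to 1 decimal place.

-5.9 permil

Rayleigh residual: δ_res = (δ₀ + 1000)·f^(α−1) − 1000
α − 1 = -0.02540
f^(α−1) = 0.518^(-0.02540) = 1.016848
δ_res = (-22.4 + 1000) × 1.016848 − 1000 = 994.071 − 1000 = -5.93 permil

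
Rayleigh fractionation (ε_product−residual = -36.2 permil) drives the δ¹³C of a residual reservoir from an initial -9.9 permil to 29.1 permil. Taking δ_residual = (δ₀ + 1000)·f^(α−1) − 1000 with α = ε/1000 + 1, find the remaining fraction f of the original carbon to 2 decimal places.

0.34

α − 1 = ε/1000 = -0.0362
(δ_res + 1000)/(δ₀ + 1000) = (29.1 + 1000)/(-9.9 + 1000) = 1029.1/990.1 = 1.039390
f = 1.039390^(1/-0.0362) = exp(ln(1.039390)/-0.0362) = exp(0.03863/-0.0362)
f = exp(-1.0672) = 0.3440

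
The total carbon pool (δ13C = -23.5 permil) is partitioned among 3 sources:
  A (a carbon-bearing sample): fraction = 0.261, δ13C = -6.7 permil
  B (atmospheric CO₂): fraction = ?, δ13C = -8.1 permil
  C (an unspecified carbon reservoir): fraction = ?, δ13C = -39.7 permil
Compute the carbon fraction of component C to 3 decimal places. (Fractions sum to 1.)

Let f_C and f_B be the unknown fractions; fractions sum to 1 so f_C + f_B = 0.739.
Mass balance: Σ fᵢ·δᵢ = δ_bulk ⇒ f_C·(-39.7) + f_B·(-8.1) = -23.5 − (-1.749) = -21.751
Substitute f_B = 0.739 − f_C:
f_C·(-39.7 − -8.1) = -21.751 − 0.739×(-8.1) = -15.765
f_C = -15.765 / -31.6 = 0.4989

0.499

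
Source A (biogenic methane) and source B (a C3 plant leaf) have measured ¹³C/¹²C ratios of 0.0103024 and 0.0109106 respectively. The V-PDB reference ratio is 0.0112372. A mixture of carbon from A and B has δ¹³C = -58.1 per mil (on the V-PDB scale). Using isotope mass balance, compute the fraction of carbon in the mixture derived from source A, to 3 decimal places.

0.536

δ_A = (0.0103024/0.0112372 − 1)×1000 = (0.916812 − 1)×1000 = -83.188 per mil
δ_B = (0.0109106/0.0112372 − 1)×1000 = (0.970936 − 1)×1000 = -29.064 per mil
f_A = (δ_mix − δ_B)/(δ_A − δ_B) = (-58.1 − (-29.064))/(-83.188 − (-29.064))
f_A = -29.036 / -54.124 = 0.5365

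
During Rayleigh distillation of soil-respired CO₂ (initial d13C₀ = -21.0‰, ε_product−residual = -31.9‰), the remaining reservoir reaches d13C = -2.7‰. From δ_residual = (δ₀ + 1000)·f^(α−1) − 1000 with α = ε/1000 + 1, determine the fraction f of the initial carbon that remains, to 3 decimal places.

α − 1 = ε/1000 = -0.0319
(δ_res + 1000)/(δ₀ + 1000) = (-2.7 + 1000)/(-21.0 + 1000) = 997.3/979.0 = 1.018693
f = 1.018693^(1/-0.0319) = exp(ln(1.018693)/-0.0319) = exp(0.01852/-0.0319)
f = exp(-0.5806) = 0.5596

0.560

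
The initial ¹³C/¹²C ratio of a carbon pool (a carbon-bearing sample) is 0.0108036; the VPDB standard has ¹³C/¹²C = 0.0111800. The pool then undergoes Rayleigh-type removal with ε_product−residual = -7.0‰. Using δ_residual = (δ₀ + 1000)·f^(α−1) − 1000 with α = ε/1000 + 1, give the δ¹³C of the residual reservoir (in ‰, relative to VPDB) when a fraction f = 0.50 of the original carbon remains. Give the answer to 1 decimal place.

δ₀ = (0.0108036/0.0111800 − 1)×1000 = (0.966333 − 1)×1000 = -33.667‰
α − 1 = ε/1000 = -0.0070
f^(α−1) = 0.50^(-0.0070) = 1.004864
δ_res = (-33.667 + 1000) × 1.004864 − 1000 = 971.033 − 1000 = -28.97‰

-29.0‰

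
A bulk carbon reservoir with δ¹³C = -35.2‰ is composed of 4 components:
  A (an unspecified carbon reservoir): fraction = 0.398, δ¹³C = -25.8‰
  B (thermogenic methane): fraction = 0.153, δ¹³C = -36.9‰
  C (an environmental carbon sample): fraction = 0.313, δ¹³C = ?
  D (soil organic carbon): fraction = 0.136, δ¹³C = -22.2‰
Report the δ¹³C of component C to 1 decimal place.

Isotope mass balance: δ_bulk = Σ fᵢ·δᵢ.
-35.2 = 0.398×(-25.8) + 0.153×(-36.9) + 0.313×δ_C + 0.136×(-22.2)
0.313·δ_C = -35.2 − (-18.933) = -16.267
δ_C = -16.267 / 0.313 = -51.97‰

-52.0‰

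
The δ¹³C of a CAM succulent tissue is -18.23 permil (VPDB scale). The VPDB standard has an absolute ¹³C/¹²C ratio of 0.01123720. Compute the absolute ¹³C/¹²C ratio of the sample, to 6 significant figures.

R_sample = R_standard × (δ¹³C/1000 + 1)
R_sample = 0.01123720 × (-18.23/1000 + 1) = 0.01123720 × 0.981770
R_sample = 0.0110323

0.0110323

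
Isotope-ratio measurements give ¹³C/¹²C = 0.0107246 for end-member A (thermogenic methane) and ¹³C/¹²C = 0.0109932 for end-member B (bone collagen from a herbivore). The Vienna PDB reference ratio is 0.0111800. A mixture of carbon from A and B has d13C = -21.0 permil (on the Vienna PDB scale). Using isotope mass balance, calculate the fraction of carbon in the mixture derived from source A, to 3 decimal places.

0.179

δ_A = (0.0107246/0.0111800 − 1)×1000 = (0.959267 − 1)×1000 = -40.733 permil
δ_B = (0.0109932/0.0111800 − 1)×1000 = (0.983292 − 1)×1000 = -16.708 permil
f_A = (δ_mix − δ_B)/(δ_A − δ_B) = (-21.0 − (-16.708))/(-40.733 − (-16.708))
f_A = -4.292 / -24.025 = 0.1786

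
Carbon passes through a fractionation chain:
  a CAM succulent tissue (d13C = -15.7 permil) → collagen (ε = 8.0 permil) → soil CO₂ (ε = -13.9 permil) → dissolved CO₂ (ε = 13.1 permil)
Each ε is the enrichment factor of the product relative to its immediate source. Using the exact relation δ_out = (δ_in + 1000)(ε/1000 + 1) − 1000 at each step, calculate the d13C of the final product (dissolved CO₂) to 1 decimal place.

-8.8 permil

step 1: δ = (-15.70 + 1000)·(8.0/1000 + 1) − 1000 = -7.83 permil
step 2: δ = (-7.83 + 1000)·(-13.9/1000 + 1) − 1000 = -21.62 permil
step 3: δ = (-21.62 + 1000)·(13.1/1000 + 1) − 1000 = -8.80 permil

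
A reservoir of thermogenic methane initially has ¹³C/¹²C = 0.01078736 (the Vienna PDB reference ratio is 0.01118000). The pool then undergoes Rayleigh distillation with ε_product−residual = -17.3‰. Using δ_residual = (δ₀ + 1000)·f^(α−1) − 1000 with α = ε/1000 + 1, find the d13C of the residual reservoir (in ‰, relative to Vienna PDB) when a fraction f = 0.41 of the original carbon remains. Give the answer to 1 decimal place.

-20.1‰

δ₀ = (0.01078736/0.01118000 − 1)×1000 = (0.964880 − 1)×1000 = -35.120‰
α − 1 = ε/1000 = -0.0173
f^(α−1) = 0.41^(-0.0173) = 1.015544
δ_res = (-35.120 + 1000) × 1.015544 − 1000 = 979.878 − 1000 = -20.12‰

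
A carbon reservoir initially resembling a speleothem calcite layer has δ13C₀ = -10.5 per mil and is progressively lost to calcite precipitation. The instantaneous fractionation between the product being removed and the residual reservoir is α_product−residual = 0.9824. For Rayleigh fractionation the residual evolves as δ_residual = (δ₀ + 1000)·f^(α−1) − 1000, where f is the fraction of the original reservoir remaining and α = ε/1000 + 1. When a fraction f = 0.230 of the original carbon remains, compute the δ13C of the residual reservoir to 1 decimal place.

Rayleigh residual: δ_res = (δ₀ + 1000)·f^(α−1) − 1000
α − 1 = -0.01760
f^(α−1) = 0.230^(-0.01760) = 1.026204
δ_res = (-10.5 + 1000) × 1.026204 − 1000 = 1015.429 − 1000 = 15.43 per mil

15.4 per mil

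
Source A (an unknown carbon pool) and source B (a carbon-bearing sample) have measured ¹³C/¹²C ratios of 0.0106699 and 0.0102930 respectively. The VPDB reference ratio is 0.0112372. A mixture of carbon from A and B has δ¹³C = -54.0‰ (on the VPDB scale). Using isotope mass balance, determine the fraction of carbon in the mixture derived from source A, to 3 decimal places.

0.895

δ_A = (0.0106699/0.0112372 − 1)×1000 = (0.949516 − 1)×1000 = -50.484‰
δ_B = (0.0102930/0.0112372 − 1)×1000 = (0.915976 − 1)×1000 = -84.024‰
f_A = (δ_mix − δ_B)/(δ_A − δ_B) = (-54.0 − (-84.024))/(-50.484 − (-84.024))
f_A = 30.024 / 33.540 = 0.8952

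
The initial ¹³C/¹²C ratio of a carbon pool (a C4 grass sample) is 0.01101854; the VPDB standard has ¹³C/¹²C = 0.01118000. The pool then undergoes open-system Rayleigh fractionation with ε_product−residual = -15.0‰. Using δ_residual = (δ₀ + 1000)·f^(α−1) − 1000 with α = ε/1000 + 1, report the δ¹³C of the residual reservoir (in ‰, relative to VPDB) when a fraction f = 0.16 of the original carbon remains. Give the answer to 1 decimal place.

δ₀ = (0.01101854/0.01118000 − 1)×1000 = (0.985558 − 1)×1000 = -14.442‰
α − 1 = ε/1000 = -0.0150
f^(α−1) = 0.16^(-0.0150) = 1.027870
δ_res = (-14.442 + 1000) × 1.027870 − 1000 = 1013.026 − 1000 = 13.03‰

13.0‰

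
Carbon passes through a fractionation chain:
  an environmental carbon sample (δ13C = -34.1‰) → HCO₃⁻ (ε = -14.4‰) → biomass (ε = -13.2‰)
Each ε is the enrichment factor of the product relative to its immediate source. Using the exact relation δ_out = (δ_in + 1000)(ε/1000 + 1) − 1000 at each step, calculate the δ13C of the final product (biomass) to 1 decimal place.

-60.6‰

step 1: δ = (-34.10 + 1000)·(-14.4/1000 + 1) − 1000 = -48.01‰
step 2: δ = (-48.01 + 1000)·(-13.2/1000 + 1) − 1000 = -60.58‰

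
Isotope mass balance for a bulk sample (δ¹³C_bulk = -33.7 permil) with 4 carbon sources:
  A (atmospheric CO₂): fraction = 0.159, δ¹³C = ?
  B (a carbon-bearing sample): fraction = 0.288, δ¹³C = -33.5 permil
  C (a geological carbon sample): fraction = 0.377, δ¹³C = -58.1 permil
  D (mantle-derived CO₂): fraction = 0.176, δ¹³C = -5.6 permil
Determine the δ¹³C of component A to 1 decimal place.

-7.3 permil

Isotope mass balance: δ_bulk = Σ fᵢ·δᵢ.
-33.7 = 0.159×δ_A + 0.288×(-33.5) + 0.377×(-58.1) + 0.176×(-5.6)
0.159·δ_A = -33.7 − (-32.537) = -1.163
δ_A = -1.163 / 0.159 = -7.31 permil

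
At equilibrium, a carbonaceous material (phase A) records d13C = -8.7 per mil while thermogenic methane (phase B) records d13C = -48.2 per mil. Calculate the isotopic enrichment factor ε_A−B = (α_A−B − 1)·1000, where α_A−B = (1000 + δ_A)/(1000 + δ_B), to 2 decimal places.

α_A−B = (1000 + -8.7) / (1000 + -48.2) = 991.3 / 951.8 = 1.041500
ε_A−B = (1.041500 − 1) × 1000 = 41.500 per mil
(The approximation ε ≈ δ_A − δ_B would give 39.5 per mil.)

41.50 per mil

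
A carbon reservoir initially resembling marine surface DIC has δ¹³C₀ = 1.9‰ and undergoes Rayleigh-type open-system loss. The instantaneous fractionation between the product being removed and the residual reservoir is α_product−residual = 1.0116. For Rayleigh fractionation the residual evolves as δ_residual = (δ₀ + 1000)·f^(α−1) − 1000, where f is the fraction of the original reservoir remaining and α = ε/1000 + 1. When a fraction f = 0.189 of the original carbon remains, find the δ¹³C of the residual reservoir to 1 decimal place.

-17.3‰

Rayleigh residual: δ_res = (δ₀ + 1000)·f^(α−1) − 1000
α − 1 = 0.01160
f^(α−1) = 0.189^(0.01160) = 0.980860
δ_res = (1.9 + 1000) × 0.980860 − 1000 = 982.723 − 1000 = -17.28‰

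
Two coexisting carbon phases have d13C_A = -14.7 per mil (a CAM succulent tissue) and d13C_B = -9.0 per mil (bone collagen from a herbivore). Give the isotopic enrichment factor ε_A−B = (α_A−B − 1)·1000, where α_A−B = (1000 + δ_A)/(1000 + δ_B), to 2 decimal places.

-5.75 per mil

α_A−B = (1000 + -14.7) / (1000 + -9.0) = 985.3 / 991.0 = 0.994248
ε_A−B = (0.994248 − 1) × 1000 = -5.752 per mil
(The approximation ε ≈ δ_A − δ_B would give -5.7 per mil.)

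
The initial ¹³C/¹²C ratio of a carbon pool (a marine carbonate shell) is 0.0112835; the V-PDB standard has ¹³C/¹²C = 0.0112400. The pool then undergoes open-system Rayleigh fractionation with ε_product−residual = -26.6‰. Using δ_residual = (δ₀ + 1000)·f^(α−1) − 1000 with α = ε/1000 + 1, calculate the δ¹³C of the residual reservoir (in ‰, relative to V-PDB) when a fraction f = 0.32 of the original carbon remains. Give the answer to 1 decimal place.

34.8‰

δ₀ = (0.0112835/0.0112400 − 1)×1000 = (1.003870 − 1)×1000 = 3.870‰
α − 1 = ε/1000 = -0.0266
f^(α−1) = 0.32^(-0.0266) = 1.030773
δ_res = (3.870 + 1000) × 1.030773 − 1000 = 1034.762 − 1000 = 34.76‰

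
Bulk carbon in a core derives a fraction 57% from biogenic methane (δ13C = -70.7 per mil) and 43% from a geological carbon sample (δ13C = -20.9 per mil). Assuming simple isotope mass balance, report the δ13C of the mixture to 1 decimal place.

δ_mix = f_A·δ_A + f_B·δ_B
δ_mix = 0.57 × (-70.7) + 0.43 × (-20.9)
δ_mix = -40.30 + -8.99 = -49.29 per mil

-49.3 per mil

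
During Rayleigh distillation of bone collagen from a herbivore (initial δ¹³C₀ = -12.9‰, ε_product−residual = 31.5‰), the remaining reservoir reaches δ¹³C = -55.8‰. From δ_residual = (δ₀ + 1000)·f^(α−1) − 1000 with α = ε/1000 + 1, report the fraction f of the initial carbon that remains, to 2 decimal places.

0.24

α − 1 = ε/1000 = 0.0315
(δ_res + 1000)/(δ₀ + 1000) = (-55.8 + 1000)/(-12.9 + 1000) = 944.2/987.1 = 0.956539
f = 0.956539^(1/0.0315) = exp(ln(0.956539)/0.0315) = exp(-0.04443/0.0315)
f = exp(-1.4106) = 0.2440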